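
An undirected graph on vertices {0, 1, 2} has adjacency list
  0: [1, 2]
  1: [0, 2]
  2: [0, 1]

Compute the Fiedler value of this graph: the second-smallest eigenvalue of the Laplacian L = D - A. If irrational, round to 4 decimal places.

3

Reading degrees in the order [0, 1, 2] gives [2, 2, 2]; set D = diag(2, 2, 2) and form L = D - A. The smallest Laplacian eigenvalue is always 0. The next one, lambda_2 = 3, measures how hard the graph is to disconnect: larger values mean better connectivity. The largest eigenvalue, 3, is at most the vertex count 3.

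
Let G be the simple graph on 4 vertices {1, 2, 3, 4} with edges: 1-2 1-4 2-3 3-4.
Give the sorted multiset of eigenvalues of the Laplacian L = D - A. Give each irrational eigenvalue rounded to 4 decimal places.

Each diagonal entry of L is the vertex degree and each off-diagonal entry is -1 where an edge is present, 0 otherwise; in the order [1, 2, 3, 4] the diagonal is [2, 2, 2, 2]. Since every row of L sums to 0, the all-ones vector is in the kernel and 0 is an eigenvalue. The eigenvalues sum to 8, which equals trace(L) = 2|E|. The largest eigenvalue, 4, is at most the vertex count 4.

[0, 2, 2, 4]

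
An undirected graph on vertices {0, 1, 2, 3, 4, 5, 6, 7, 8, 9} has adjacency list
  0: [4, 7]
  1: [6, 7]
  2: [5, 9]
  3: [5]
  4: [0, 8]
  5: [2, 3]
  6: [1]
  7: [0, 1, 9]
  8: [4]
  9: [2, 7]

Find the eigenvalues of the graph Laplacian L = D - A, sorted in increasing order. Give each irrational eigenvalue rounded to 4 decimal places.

[0, 0.1479, 0.2814, 0.7873, 1.2931, 2, 2.4631, 3.0926, 3.4687, 4.4659]

Each diagonal entry of L is the vertex degree and each off-diagonal entry is -1 where an edge is present, 0 otherwise; in the order [0, 1, 2, 3, 4, 5, 6, 7, 8, 9] the diagonal is [2, 2, 2, 1, 2, 2, 1, 3, 1, 2]. L is symmetric positive semidefinite, so every eigenvalue is real and nonnegative. The single zero eigenvalue shows the graph is connected.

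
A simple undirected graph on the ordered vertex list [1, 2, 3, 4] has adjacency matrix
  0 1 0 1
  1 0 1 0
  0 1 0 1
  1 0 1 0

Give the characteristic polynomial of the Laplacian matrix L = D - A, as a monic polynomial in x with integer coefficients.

Reading degrees in the order [1, 2, 3, 4] gives [2, 2, 2, 2]; set D = diag(2, 2, 2, 2) and form L = D - A. The eigenvalues of L are [0, 2, 2, 4]; the characteristic polynomial is the product of (x - lambda_i), which multiplies out to x^4 - 8x^3 + 20x^2 - 16x. The coefficient of x^3 equals -trace(L) = -8, matching the sum of degrees. There is one zero in the spectrum, matching the 1 component.

x^4 - 8x^3 + 20x^2 - 16x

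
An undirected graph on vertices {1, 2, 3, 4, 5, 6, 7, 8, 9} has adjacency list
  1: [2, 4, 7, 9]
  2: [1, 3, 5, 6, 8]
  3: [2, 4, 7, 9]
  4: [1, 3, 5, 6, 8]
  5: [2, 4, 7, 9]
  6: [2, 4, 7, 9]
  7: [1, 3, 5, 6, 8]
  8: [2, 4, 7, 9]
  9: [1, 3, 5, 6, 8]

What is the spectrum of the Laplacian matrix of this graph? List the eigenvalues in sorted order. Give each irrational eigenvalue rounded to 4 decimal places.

Each diagonal entry of L is the vertex degree and each off-diagonal entry is -1 where an edge is present, 0 otherwise; in the order [1, 2, 3, 4, 5, 6, 7, 8, 9] the diagonal is [4, 5, 4, 5, 4, 4, 5, 4, 5]. Since every row of L sums to 0, the all-ones vector is in the kernel and 0 is an eigenvalue. The single zero eigenvalue shows the graph is connected. By the matrix-tree theorem the graph has (1/9) * product of the nonzero eigenvalues = 32000 spanning trees. The largest eigenvalue, 9, is at most the vertex count 9.

[0, 4, 4, 4, 4, 5, 5, 5, 9]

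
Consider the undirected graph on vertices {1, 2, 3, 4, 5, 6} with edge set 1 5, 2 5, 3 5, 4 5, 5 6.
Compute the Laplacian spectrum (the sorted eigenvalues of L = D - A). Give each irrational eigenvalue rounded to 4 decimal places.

[0, 1, 1, 1, 1, 6]

With the vertex order [1, 2, 3, 4, 5, 6], the degrees are [1, 1, 1, 1, 5, 1], giving D = diag(1, 1, 1, 1, 5, 1) and L = D - A. L is symmetric positive semidefinite, so every eigenvalue is real and nonnegative. The single zero eigenvalue shows the graph is connected. The eigenvalues sum to 10, which equals trace(L) = 2|E|.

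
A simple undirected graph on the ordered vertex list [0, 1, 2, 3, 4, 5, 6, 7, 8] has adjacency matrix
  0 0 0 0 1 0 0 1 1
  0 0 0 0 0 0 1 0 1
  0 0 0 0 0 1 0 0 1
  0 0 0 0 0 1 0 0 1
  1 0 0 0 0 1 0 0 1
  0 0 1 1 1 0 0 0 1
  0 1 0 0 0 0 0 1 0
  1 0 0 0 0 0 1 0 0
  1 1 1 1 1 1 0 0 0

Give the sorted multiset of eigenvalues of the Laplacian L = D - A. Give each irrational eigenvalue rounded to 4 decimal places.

Reading degrees in the order [0, 1, 2, 3, 4, 5, 6, 7, 8] gives [3, 2, 2, 2, 3, 4, 2, 2, 6]; set D = diag(3, 2, 2, 2, 3, 4, 2, 2, 6) and form L = D - A. Since every row of L sums to 0, the all-ones vector is in the kernel and 0 is an eigenvalue. The single zero eigenvalue shows the graph is connected. There is one zero in the spectrum, matching the 1 component. By the matrix-tree theorem the graph has (1/9) * product of the nonzero eigenvalues = 240 spanning trees.

[0, 0.6584, 1.5171, 2, 2.2215, 3.2252, 4.0938, 5.2145, 7.0694]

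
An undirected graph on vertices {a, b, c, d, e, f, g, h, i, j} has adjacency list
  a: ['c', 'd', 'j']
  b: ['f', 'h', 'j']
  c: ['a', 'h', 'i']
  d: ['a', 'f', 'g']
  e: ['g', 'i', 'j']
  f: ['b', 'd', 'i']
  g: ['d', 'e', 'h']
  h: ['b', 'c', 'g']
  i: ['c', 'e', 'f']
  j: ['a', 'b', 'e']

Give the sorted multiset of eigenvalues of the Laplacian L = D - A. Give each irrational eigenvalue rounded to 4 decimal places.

Each diagonal entry of L is the vertex degree and each off-diagonal entry is -1 where an edge is present, 0 otherwise; in the order [a, b, c, d, e, f, g, h, i, j] the diagonal is [3, 3, 3, 3, 3, 3, 3, 3, 3, 3]. The multiplicity of 0 as a Laplacian eigenvalue equals the number of connected components. The single zero eigenvalue shows the graph is connected. The eigenvalues sum to 30, which equals trace(L) = 2|E|.

[0, 2, 2, 2, 2, 2, 5, 5, 5, 5]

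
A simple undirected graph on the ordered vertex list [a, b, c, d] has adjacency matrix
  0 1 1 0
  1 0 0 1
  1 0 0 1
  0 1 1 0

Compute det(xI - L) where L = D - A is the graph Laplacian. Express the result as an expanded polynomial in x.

x^4 - 8x^3 + 20x^2 - 16x

Reading degrees in the order [a, b, c, d] gives [2, 2, 2, 2]; set D = diag(2, 2, 2, 2) and form L = D - A. The eigenvalues of L are [0, 2, 2, 4]; the characteristic polynomial is the product of (x - lambda_i), which multiplies out to x^4 - 8x^3 + 20x^2 - 16x. The constant term is 0 because L is singular (the all-ones vector lies in its kernel). By the matrix-tree theorem the graph has (1/4) * product of the nonzero eigenvalues = 4 spanning trees.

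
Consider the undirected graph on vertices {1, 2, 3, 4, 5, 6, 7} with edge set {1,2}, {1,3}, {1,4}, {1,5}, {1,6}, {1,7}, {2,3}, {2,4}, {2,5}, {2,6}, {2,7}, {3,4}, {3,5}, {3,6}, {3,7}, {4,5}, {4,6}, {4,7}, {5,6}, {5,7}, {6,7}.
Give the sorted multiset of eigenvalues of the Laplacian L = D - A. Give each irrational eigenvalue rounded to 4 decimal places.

[0, 7, 7, 7, 7, 7, 7]

Reading degrees in the order [1, 2, 3, 4, 5, 6, 7] gives [6, 6, 6, 6, 6, 6, 6]; set D = diag(6, 6, 6, 6, 6, 6, 6) and form L = D - A. Since every row of L sums to 0, the all-ones vector is in the kernel and 0 is an eigenvalue.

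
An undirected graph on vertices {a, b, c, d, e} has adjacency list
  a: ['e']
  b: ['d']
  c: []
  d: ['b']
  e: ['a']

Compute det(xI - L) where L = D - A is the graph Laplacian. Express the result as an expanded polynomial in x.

x^5 - 4x^4 + 4x^3

Each diagonal entry of L is the vertex degree and each off-diagonal entry is -1 where an edge is present, 0 otherwise; in the order [a, b, c, d, e] the diagonal is [1, 1, 0, 1, 1]. L has integer entries, so p(x) = det(xI - L) has integer coefficients. Expanding the determinant yields x^5 - 4x^4 + 4x^3. Since p(0) = det(-L) = 0, x divides p(x). The eigenvalues sum to 4, which equals trace(L) = 2|E|.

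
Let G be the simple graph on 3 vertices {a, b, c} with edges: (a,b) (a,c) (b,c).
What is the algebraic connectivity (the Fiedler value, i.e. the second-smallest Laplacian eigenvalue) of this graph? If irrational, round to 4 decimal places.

3

Each diagonal entry of L is the vertex degree and each off-diagonal entry is -1 where an edge is present, 0 otherwise; in the order [a, b, c] the diagonal is [2, 2, 2]. The smallest Laplacian eigenvalue is always 0. The next one, lambda_2 = 3, measures how hard the graph is to disconnect: larger values mean better connectivity. By the matrix-tree theorem the graph has (1/3) * product of the nonzero eigenvalues = 3 spanning trees.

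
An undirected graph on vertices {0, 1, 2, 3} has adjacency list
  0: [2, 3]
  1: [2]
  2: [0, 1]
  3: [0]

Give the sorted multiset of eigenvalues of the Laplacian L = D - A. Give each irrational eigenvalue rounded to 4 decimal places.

[0, 0.5858, 2, 3.4142]

With the vertex order [0, 1, 2, 3], the degrees are [2, 1, 2, 1], giving D = diag(2, 1, 2, 1) and L = D - A. Since every row of L sums to 0, the all-ones vector is in the kernel and 0 is an eigenvalue. The single zero eigenvalue shows the graph is connected.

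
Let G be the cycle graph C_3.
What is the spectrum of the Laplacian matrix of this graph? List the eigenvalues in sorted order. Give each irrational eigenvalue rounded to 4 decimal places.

The graph has 3 vertices and degree multiset [2, 2, 2]; D is the diagonal matrix of degrees and L = D - A. L is symmetric positive semidefinite, so every eigenvalue is real and nonnegative. The eigenvalues sum to 6, which equals trace(L) = 2|E|. There is one zero in the spectrum, matching the 1 component.

[0, 3, 3]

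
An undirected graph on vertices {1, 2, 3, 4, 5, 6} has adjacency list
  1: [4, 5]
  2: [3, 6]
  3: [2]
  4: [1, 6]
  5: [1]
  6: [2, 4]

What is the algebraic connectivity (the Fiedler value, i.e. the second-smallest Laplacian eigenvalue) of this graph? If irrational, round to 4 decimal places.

Each diagonal entry of L is the vertex degree and each off-diagonal entry is -1 where an edge is present, 0 otherwise; in the order [1, 2, 3, 4, 5, 6] the diagonal is [2, 2, 1, 2, 1, 2]. The smallest Laplacian eigenvalue is always 0. The next one, lambda_2 = 0.2679, measures how hard the graph is to disconnect: larger values mean better connectivity. By the matrix-tree theorem the graph has (1/6) * product of the nonzero eigenvalues = 1 spanning tree.

0.2679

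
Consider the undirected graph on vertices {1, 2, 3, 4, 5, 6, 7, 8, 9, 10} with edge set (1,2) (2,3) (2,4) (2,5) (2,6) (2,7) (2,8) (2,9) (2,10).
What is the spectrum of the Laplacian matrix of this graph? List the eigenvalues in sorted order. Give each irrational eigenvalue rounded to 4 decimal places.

[0, 1, 1, 1, 1, 1, 1, 1, 1, 10]

Each diagonal entry of L is the vertex degree and each off-diagonal entry is -1 where an edge is present, 0 otherwise; in the order [1, 2, 3, 4, 5, 6, 7, 8, 9, 10] the diagonal is [1, 9, 1, 1, 1, 1, 1, 1, 1, 1]. Diagonalising L (or applying a numerical eigensolver to the 10x10 matrix) gives the spectrum above. The single zero eigenvalue shows the graph is connected. There is one zero in the spectrum, matching the 1 component. By the matrix-tree theorem the graph has (1/10) * product of the nonzero eigenvalues = 1 spanning tree.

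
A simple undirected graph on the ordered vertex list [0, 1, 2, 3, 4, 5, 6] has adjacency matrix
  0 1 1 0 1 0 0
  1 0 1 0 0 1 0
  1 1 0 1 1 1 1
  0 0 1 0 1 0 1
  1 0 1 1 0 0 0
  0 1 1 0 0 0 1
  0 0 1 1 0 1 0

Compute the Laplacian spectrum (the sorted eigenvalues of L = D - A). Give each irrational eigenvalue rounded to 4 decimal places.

[0, 2, 2, 4, 4, 5, 7]

Each diagonal entry of L is the vertex degree and each off-diagonal entry is -1 where an edge is present, 0 otherwise; in the order [0, 1, 2, 3, 4, 5, 6] the diagonal is [3, 3, 6, 3, 3, 3, 3]. Since every row of L sums to 0, the all-ones vector is in the kernel and 0 is an eigenvalue.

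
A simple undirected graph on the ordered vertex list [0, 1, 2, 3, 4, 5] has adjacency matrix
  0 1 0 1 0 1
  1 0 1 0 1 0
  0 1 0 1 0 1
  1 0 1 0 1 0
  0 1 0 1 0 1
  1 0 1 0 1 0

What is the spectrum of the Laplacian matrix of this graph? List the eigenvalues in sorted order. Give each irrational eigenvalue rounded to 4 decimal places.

Reading degrees in the order [0, 1, 2, 3, 4, 5] gives [3, 3, 3, 3, 3, 3]; set D = diag(3, 3, 3, 3, 3, 3) and form L = D - A. Since every row of L sums to 0, the all-ones vector is in the kernel and 0 is an eigenvalue. The largest eigenvalue, 6, is at most the vertex count 6. The eigenvalues sum to 18, which equals trace(L) = 2|E|.

[0, 3, 3, 3, 3, 6]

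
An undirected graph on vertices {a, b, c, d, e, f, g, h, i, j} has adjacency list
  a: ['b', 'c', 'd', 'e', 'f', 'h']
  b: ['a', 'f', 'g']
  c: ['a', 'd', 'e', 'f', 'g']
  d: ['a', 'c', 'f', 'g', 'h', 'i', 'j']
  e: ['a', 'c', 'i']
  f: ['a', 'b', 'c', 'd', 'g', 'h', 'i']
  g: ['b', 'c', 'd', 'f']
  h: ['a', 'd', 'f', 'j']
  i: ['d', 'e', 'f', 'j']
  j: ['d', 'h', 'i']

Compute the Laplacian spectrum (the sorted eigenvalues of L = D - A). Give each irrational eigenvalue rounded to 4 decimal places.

[0, 1.9657, 2.4257, 3.7044, 3.9056, 4.7360, 5.6025, 7.1315, 8.2232, 8.3053]

Reading degrees in the order [a, b, c, d, e, f, g, h, i, j] gives [6, 3, 5, 7, 3, 7, 4, 4, 4, 3]; set D = diag(6, 3, 5, 7, 3, 7, 4, 4, 4, 3) and form L = D - A. Diagonalising L (or applying a numerical eigensolver to the 10x10 matrix) gives the spectrum above. There is one zero in the spectrum, matching the 1 component.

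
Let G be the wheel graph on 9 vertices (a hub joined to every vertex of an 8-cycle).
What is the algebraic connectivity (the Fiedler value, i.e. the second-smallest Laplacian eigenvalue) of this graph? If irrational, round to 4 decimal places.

1.5858

The graph has 9 vertices and degree multiset [8, 3, 3, 3, 3, 3, 3, 3, 3]; D is the diagonal matrix of degrees and L = D - A. The smallest Laplacian eigenvalue is always 0. The next one, lambda_2 = 1.5858, measures how hard the graph is to disconnect: larger values mean better connectivity. The largest eigenvalue, 9, is at most the vertex count 9.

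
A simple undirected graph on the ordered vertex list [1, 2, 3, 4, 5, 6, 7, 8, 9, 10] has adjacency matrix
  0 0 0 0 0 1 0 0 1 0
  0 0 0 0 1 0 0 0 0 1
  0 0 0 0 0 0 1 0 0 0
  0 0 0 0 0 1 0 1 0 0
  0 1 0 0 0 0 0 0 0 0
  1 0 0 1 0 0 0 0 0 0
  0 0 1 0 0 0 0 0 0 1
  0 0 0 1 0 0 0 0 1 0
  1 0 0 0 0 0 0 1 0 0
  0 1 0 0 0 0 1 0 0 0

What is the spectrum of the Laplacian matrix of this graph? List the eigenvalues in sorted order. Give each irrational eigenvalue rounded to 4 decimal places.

[0, 0, 0.3820, 1.3820, 1.3820, 1.3820, 2.6180, 3.6180, 3.6180, 3.6180]

With the vertex order [1, 2, 3, 4, 5, 6, 7, 8, 9, 10], the degrees are [2, 2, 1, 2, 1, 2, 2, 2, 2, 2], giving D = diag(2, 2, 1, 2, 1, 2, 2, 2, 2, 2) and L = D - A. L is symmetric positive semidefinite, so every eigenvalue is real and nonnegative. The 2 zero eigenvalues correspond to the 2 connected components.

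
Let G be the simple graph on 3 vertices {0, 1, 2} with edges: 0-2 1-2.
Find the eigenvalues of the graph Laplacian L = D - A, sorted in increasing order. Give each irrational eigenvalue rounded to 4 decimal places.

[0, 1, 3]

With the vertex order [0, 1, 2], the degrees are [1, 1, 2], giving D = diag(1, 1, 2) and L = D - A. Since every row of L sums to 0, the all-ones vector is in the kernel and 0 is an eigenvalue. By the matrix-tree theorem the graph has (1/3) * product of the nonzero eigenvalues = 1 spanning tree. The largest eigenvalue, 3, is at most the vertex count 3.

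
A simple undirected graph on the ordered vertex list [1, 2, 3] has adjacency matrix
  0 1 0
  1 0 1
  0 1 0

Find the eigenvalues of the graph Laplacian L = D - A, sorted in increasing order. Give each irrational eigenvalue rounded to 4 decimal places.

Reading degrees in the order [1, 2, 3] gives [1, 2, 1]; set D = diag(1, 2, 1) and form L = D - A. Since every row of L sums to 0, the all-ones vector is in the kernel and 0 is an eigenvalue. The eigenvalues sum to 4, which equals trace(L) = 2|E|.

[0, 1, 3]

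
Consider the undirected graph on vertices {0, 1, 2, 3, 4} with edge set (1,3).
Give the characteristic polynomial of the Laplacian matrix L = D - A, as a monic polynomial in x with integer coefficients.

Reading degrees in the order [0, 1, 2, 3, 4] gives [0, 1, 0, 1, 0]; set D = diag(0, 1, 0, 1, 0) and form L = D - A. The eigenvalues of L are [0, 0, 0, 0, 2]; the characteristic polynomial is the product of (x - lambda_i), which multiplies out to x^5 - 2x^4. The coefficient of x^4 equals -trace(L) = -2, matching the sum of degrees. The largest eigenvalue, 2, is at most the vertex count 5. The eigenvalues sum to 2, which equals trace(L) = 2|E|.

x^5 - 2x^4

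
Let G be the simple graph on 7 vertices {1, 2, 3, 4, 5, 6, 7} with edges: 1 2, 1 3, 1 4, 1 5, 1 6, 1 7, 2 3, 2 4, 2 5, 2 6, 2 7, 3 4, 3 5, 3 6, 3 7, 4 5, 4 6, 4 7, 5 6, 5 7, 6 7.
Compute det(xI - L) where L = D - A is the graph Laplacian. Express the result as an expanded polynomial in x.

x^7 - 42x^6 + 735x^5 - 6860x^4 + 36015x^3 - 100842x^2 + 117649x

With the vertex order [1, 2, 3, 4, 5, 6, 7], the degrees are [6, 6, 6, 6, 6, 6, 6], giving D = diag(6, 6, 6, 6, 6, 6, 6) and L = D - A. Computing det(xI - L) by cofactor expansion (or equivalently via sum-over-permutations) gives x^7 - 42x^6 + 735x^5 - 6860x^4 + 36015x^3 - 100842x^2 + 117649x. The coefficient of x^6 equals -trace(L) = -42, matching the sum of degrees. There is one zero in the spectrum, matching the 1 component. By the matrix-tree theorem the graph has (1/7) * product of the nonzero eigenvalues = 16807 spanning trees.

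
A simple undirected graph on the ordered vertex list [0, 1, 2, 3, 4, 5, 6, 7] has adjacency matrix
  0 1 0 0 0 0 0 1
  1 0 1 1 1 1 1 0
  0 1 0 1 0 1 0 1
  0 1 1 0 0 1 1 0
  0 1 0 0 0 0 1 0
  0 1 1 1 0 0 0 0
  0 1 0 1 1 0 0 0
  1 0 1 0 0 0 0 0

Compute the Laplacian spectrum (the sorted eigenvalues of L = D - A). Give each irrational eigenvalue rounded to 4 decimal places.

[0, 1.0135, 1.7358, 2.7317, 3.3618, 4.6860, 5.3775, 7.0936]

Reading degrees in the order [0, 1, 2, 3, 4, 5, 6, 7] gives [2, 6, 4, 4, 2, 3, 3, 2]; set D = diag(2, 6, 4, 4, 2, 3, 3, 2) and form L = D - A. L is symmetric positive semidefinite, so every eigenvalue is real and nonnegative. The single zero eigenvalue shows the graph is connected. By the matrix-tree theorem the graph has (1/8) * product of the nonzero eigenvalues = 361 spanning trees.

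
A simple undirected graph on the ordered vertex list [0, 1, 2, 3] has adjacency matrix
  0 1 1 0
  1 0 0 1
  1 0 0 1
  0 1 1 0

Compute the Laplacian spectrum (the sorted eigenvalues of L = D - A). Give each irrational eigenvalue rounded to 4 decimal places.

With the vertex order [0, 1, 2, 3], the degrees are [2, 2, 2, 2], giving D = diag(2, 2, 2, 2) and L = D - A. Diagonalising L (or applying a numerical eigensolver to the 4x4 matrix) gives the spectrum above. The single zero eigenvalue shows the graph is connected. By the matrix-tree theorem the graph has (1/4) * product of the nonzero eigenvalues = 4 spanning trees.

[0, 2, 2, 4]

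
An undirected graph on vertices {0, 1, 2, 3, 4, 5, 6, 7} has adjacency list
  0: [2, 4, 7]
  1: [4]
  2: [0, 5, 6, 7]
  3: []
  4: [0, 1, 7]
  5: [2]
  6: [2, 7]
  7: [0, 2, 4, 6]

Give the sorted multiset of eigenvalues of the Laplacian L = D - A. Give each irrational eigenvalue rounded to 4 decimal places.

[0, 0, 0.5972, 1.1345, 2.1360, 3.8640, 4.8655, 5.4028]

With the vertex order [0, 1, 2, 3, 4, 5, 6, 7], the degrees are [3, 1, 4, 0, 3, 1, 2, 4], giving D = diag(3, 1, 4, 0, 3, 1, 2, 4) and L = D - A. The multiplicity of 0 as a Laplacian eigenvalue equals the number of connected components. The 2 zero eigenvalues correspond to the 2 connected components. There are 2 zeros in the spectrum, matching the 2 components.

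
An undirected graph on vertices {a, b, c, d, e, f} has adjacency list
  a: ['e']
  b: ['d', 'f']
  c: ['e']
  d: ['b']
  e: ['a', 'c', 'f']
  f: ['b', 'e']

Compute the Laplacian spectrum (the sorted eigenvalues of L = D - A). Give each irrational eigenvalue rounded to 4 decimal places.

Each diagonal entry of L is the vertex degree and each off-diagonal entry is -1 where an edge is present, 0 otherwise; in the order [a, b, c, d, e, f] the diagonal is [1, 2, 1, 1, 3, 2]. L is symmetric positive semidefinite, so every eigenvalue is real and nonnegative. The single zero eigenvalue shows the graph is connected. The eigenvalues sum to 10, which equals trace(L) = 2|E|.

[0, 0.3249, 1, 1.4608, 3, 4.2143]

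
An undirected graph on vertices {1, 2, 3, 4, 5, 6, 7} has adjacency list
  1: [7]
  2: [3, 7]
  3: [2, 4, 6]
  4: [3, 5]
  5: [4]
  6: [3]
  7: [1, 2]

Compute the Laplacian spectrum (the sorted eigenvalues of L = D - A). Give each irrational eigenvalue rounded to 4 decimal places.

[0, 0.2603, 0.6262, 1.4055, 2.2742, 3.0996, 4.3342]

Reading degrees in the order [1, 2, 3, 4, 5, 6, 7] gives [1, 2, 3, 2, 1, 1, 2]; set D = diag(1, 2, 3, 2, 1, 1, 2) and form L = D - A. Diagonalising L (or applying a numerical eigensolver to the 7x7 matrix) gives the spectrum above. By the matrix-tree theorem the graph has (1/7) * product of the nonzero eigenvalues = 1 spanning tree.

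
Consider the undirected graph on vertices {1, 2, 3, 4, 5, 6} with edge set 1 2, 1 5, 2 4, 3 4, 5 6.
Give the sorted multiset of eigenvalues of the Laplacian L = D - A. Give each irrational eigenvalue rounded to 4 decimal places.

[0, 0.2679, 1, 2, 3, 3.7321]

With the vertex order [1, 2, 3, 4, 5, 6], the degrees are [2, 2, 1, 2, 2, 1], giving D = diag(2, 2, 1, 2, 2, 1) and L = D - A. The multiplicity of 0 as a Laplacian eigenvalue equals the number of connected components. The single zero eigenvalue shows the graph is connected. The largest eigenvalue, 3.7321, is at most the vertex count 6.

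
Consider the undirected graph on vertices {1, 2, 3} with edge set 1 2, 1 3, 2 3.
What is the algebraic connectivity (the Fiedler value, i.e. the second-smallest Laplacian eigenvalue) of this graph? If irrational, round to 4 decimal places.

3

Each diagonal entry of L is the vertex degree and each off-diagonal entry is -1 where an edge is present, 0 otherwise; in the order [1, 2, 3] the diagonal is [2, 2, 2]. The sorted Laplacian eigenvalues are [0, 3, 3]; the algebraic connectivity is the second entry, 3.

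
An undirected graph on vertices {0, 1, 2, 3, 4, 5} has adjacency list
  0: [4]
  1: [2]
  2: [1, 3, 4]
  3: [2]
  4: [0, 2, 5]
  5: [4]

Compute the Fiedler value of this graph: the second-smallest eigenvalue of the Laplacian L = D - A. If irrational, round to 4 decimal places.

0.4384

Each diagonal entry of L is the vertex degree and each off-diagonal entry is -1 where an edge is present, 0 otherwise; in the order [0, 1, 2, 3, 4, 5] the diagonal is [1, 1, 3, 1, 3, 1]. The sorted Laplacian eigenvalues are [0, 0.4384, 1, 1, 3, 4.5616]; the algebraic connectivity is the second entry, 0.4384.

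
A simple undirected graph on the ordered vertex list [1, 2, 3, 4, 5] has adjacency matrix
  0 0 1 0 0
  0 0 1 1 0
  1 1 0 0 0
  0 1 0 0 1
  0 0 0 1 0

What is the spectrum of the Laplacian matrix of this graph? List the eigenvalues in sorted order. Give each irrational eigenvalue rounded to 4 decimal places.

[0, 0.3820, 1.3820, 2.6180, 3.6180]

With the vertex order [1, 2, 3, 4, 5], the degrees are [1, 2, 2, 2, 1], giving D = diag(1, 2, 2, 2, 1) and L = D - A. The multiplicity of 0 as a Laplacian eigenvalue equals the number of connected components. The single zero eigenvalue shows the graph is connected. The eigenvalues sum to 8, which equals trace(L) = 2|E|. There is one zero in the spectrum, matching the 1 component.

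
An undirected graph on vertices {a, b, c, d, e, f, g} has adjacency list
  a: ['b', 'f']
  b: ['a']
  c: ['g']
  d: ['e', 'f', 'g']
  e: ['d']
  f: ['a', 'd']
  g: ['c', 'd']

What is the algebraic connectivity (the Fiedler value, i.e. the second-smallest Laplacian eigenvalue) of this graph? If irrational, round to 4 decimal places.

0.2603

With the vertex order [a, b, c, d, e, f, g], the degrees are [2, 1, 1, 3, 1, 2, 2], giving D = diag(2, 1, 1, 3, 1, 2, 2) and L = D - A. Computing the eigenvalues of L and sorting gives [0, 0.2603, 0.6262, 1.4055, 2.2742, 3.0996, 4.3342]. The Fiedler value lambda_2 = 0.2603 is strictly positive, so the graph is connected.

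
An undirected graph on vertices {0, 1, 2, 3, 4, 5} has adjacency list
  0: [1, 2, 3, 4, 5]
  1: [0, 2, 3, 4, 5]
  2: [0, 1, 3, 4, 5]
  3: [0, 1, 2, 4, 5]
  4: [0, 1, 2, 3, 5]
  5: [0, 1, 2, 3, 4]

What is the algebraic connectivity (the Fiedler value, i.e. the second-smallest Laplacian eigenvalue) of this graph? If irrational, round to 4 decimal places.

6

Each diagonal entry of L is the vertex degree and each off-diagonal entry is -1 where an edge is present, 0 otherwise; in the order [0, 1, 2, 3, 4, 5] the diagonal is [5, 5, 5, 5, 5, 5]. The smallest Laplacian eigenvalue is always 0. The next one, lambda_2 = 6, measures how hard the graph is to disconnect: larger values mean better connectivity. By the matrix-tree theorem the graph has (1/6) * product of the nonzero eigenvalues = 1296 spanning trees.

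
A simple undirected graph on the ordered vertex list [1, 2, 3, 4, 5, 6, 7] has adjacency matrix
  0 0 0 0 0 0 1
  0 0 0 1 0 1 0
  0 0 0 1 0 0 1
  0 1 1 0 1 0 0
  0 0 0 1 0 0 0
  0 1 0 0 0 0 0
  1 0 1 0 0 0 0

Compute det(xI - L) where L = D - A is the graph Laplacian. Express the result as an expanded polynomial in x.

x^7 - 12x^6 + 54x^5 - 114x^4 + 115x^3 - 50x^2 + 7x

Each diagonal entry of L is the vertex degree and each off-diagonal entry is -1 where an edge is present, 0 otherwise; in the order [1, 2, 3, 4, 5, 6, 7] the diagonal is [1, 2, 2, 3, 1, 1, 2]. Computing det(xI - L) by cofactor expansion (or equivalently via sum-over-permutations) gives x^7 - 12x^6 + 54x^5 - 114x^4 + 115x^3 - 50x^2 + 7x. The coefficient of x^6 equals -trace(L) = -12, matching the sum of degrees.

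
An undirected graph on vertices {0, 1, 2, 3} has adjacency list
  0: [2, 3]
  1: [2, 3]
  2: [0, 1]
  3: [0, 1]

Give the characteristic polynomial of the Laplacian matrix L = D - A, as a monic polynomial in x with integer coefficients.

x^4 - 8x^3 + 20x^2 - 16x

Each diagonal entry of L is the vertex degree and each off-diagonal entry is -1 where an edge is present, 0 otherwise; in the order [0, 1, 2, 3] the diagonal is [2, 2, 2, 2]. The eigenvalues of L are [0, 2, 2, 4]; the characteristic polynomial is the product of (x - lambda_i), which multiplies out to x^4 - 8x^3 + 20x^2 - 16x. The coefficient of x^3 equals -trace(L) = -8, matching the sum of degrees. There is one zero in the spectrum, matching the 1 component.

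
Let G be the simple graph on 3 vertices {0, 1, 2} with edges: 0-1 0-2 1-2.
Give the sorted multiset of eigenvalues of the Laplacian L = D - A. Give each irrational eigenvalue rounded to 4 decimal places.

Reading degrees in the order [0, 1, 2] gives [2, 2, 2]; set D = diag(2, 2, 2) and form L = D - A. Since every row of L sums to 0, the all-ones vector is in the kernel and 0 is an eigenvalue. The largest eigenvalue, 3, is at most the vertex count 3. There is one zero in the spectrum, matching the 1 component.

[0, 3, 3]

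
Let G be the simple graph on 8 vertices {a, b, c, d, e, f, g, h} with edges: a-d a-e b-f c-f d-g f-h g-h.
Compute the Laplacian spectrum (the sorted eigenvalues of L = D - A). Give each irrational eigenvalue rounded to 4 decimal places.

[0, 0.1667, 0.7276, 1, 1.6353, 2.6729, 3.5643, 4.2332]

Each diagonal entry of L is the vertex degree and each off-diagonal entry is -1 where an edge is present, 0 otherwise; in the order [a, b, c, d, e, f, g, h] the diagonal is [2, 1, 1, 2, 1, 3, 2, 2]. L is symmetric positive semidefinite, so every eigenvalue is real and nonnegative. The single zero eigenvalue shows the graph is connected. By the matrix-tree theorem the graph has (1/8) * product of the nonzero eigenvalues = 1 spanning tree. The largest eigenvalue, 4.2332, is at most the vertex count 8.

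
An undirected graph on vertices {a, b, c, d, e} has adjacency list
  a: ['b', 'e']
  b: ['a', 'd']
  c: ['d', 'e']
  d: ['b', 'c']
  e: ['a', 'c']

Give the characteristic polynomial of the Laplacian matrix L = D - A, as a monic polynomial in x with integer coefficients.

x^5 - 10x^4 + 35x^3 - 50x^2 + 25x

Each diagonal entry of L is the vertex degree and each off-diagonal entry is -1 where an edge is present, 0 otherwise; in the order [a, b, c, d, e] the diagonal is [2, 2, 2, 2, 2]. Computing det(xI - L) by cofactor expansion (or equivalently via sum-over-permutations) gives x^5 - 10x^4 + 35x^3 - 50x^2 + 25x. Since p(0) = det(-L) = 0, x divides p(x). By the matrix-tree theorem the graph has (1/5) * product of the nonzero eigenvalues = 5 spanning trees.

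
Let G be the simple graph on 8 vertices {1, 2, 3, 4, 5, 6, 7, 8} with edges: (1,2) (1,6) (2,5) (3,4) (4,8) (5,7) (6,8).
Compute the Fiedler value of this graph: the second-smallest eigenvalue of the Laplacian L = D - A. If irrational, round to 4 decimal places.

0.1522

Each diagonal entry of L is the vertex degree and each off-diagonal entry is -1 where an edge is present, 0 otherwise; in the order [1, 2, 3, 4, 5, 6, 7, 8] the diagonal is [2, 2, 1, 2, 2, 2, 1, 2]. Computing the eigenvalues of L and sorting gives [0, 0.1522, 0.5858, 1.2346, 2, 2.7654, 3.4142, 3.8478]. The Fiedler value lambda_2 = 0.1522 is strictly positive, so the graph is connected. The eigenvalues sum to 14, which equals trace(L) = 2|E|. The largest eigenvalue, 3.8478, is at most the vertex count 8.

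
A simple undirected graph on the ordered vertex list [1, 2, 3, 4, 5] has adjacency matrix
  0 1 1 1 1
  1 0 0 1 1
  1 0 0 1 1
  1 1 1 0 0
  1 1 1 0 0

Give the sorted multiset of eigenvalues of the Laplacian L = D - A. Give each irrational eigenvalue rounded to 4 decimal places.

[0, 3, 3, 5, 5]

Each diagonal entry of L is the vertex degree and each off-diagonal entry is -1 where an edge is present, 0 otherwise; in the order [1, 2, 3, 4, 5] the diagonal is [4, 3, 3, 3, 3]. Diagonalising L (or applying a numerical eigensolver to the 5x5 matrix) gives the spectrum above. There is one zero in the spectrum, matching the 1 component.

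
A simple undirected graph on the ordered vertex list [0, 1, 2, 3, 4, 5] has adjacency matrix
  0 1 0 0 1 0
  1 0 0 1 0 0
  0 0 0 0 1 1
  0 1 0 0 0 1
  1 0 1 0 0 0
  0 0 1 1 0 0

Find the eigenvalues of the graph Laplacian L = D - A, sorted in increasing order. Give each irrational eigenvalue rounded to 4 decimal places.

[0, 1, 1, 3, 3, 4]

Each diagonal entry of L is the vertex degree and each off-diagonal entry is -1 where an edge is present, 0 otherwise; in the order [0, 1, 2, 3, 4, 5] the diagonal is [2, 2, 2, 2, 2, 2]. The multiplicity of 0 as a Laplacian eigenvalue equals the number of connected components. The single zero eigenvalue shows the graph is connected. The eigenvalues sum to 12, which equals trace(L) = 2|E|.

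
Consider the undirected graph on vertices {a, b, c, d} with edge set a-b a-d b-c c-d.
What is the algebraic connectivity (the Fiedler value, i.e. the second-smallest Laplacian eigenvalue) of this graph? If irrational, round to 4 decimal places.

Reading degrees in the order [a, b, c, d] gives [2, 2, 2, 2]; set D = diag(2, 2, 2, 2) and form L = D - A. Computing the eigenvalues of L and sorting gives [0, 2, 2, 4]. The Fiedler value lambda_2 = 2 is strictly positive, so the graph is connected. By the matrix-tree theorem the graph has (1/4) * product of the nonzero eigenvalues = 4 spanning trees.

2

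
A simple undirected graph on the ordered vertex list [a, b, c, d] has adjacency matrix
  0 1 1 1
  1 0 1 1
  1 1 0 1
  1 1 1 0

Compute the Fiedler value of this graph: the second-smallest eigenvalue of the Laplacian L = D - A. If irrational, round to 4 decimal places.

4

Reading degrees in the order [a, b, c, d] gives [3, 3, 3, 3]; set D = diag(3, 3, 3, 3) and form L = D - A. The smallest Laplacian eigenvalue is always 0. The next one, lambda_2 = 4, measures how hard the graph is to disconnect: larger values mean better connectivity.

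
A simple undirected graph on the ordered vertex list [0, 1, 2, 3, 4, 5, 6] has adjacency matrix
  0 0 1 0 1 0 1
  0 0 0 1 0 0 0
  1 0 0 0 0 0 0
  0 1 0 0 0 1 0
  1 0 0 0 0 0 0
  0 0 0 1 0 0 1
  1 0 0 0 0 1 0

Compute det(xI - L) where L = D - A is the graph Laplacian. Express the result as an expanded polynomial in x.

x^7 - 12x^6 + 54x^5 - 114x^4 + 116x^3 - 52x^2 + 7x

With the vertex order [0, 1, 2, 3, 4, 5, 6], the degrees are [3, 1, 1, 2, 1, 2, 2], giving D = diag(3, 1, 1, 2, 1, 2, 2) and L = D - A. L has integer entries, so p(x) = det(xI - L) has integer coefficients. Expanding the determinant yields x^7 - 12x^6 + 54x^5 - 114x^4 + 116x^3 - 52x^2 + 7x. The coefficient of x^6 equals -trace(L) = -12, matching the sum of degrees. By the matrix-tree theorem the graph has (1/7) * product of the nonzero eigenvalues = 1 spanning tree. The largest eigenvalue, 4.2283, is at most the vertex count 7.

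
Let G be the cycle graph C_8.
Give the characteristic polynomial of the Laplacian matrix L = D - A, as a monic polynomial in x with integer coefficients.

x^8 - 16x^7 + 104x^6 - 352x^5 + 660x^4 - 672x^3 + 336x^2 - 64x

The graph has 8 vertices and degree multiset [2, 2, 2, 2, 2, 2, 2, 2]; D is the diagonal matrix of degrees and L = D - A. Computing det(xI - L) by cofactor expansion (or equivalently via sum-over-permutations) gives x^8 - 16x^7 + 104x^6 - 352x^5 + 660x^4 - 672x^3 + 336x^2 - 64x. The constant term is 0 because L is singular (the all-ones vector lies in its kernel). The eigenvalues sum to 16, which equals trace(L) = 2|E|.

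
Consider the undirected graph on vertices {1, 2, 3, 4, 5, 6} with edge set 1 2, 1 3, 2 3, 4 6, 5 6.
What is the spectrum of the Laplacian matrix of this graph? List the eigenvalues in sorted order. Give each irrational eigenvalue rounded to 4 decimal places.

With the vertex order [1, 2, 3, 4, 5, 6], the degrees are [2, 2, 2, 1, 1, 2], giving D = diag(2, 2, 2, 1, 1, 2) and L = D - A. Diagonalising L (or applying a numerical eigensolver to the 6x6 matrix) gives the spectrum above. The 2 zero eigenvalues correspond to the 2 connected components. The largest eigenvalue, 3, is at most the vertex count 6. There are 2 zeros in the spectrum, matching the 2 components.

[0, 0, 1, 3, 3, 3]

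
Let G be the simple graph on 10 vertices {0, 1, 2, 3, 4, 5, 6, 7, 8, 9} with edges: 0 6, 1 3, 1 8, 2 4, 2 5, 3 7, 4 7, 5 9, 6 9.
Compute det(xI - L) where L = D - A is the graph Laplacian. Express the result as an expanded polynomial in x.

x^10 - 18x^9 + 136x^8 - 560x^7 + 1365x^6 - 2002x^5 + 1716x^4 - 792x^3 + 165x^2 - 10x

With the vertex order [0, 1, 2, 3, 4, 5, 6, 7, 8, 9], the degrees are [1, 2, 2, 2, 2, 2, 2, 2, 1, 2], giving D = diag(1, 2, 2, 2, 2, 2, 2, 2, 1, 2) and L = D - A. Computing det(xI - L) by cofactor expansion (or equivalently via sum-over-permutations) gives x^10 - 18x^9 + 136x^8 - 560x^7 + 1365x^6 - 2002x^5 + 1716x^4 - 792x^3 + 165x^2 - 10x. The coefficient of x^9 equals -trace(L) = -18, matching the sum of degrees.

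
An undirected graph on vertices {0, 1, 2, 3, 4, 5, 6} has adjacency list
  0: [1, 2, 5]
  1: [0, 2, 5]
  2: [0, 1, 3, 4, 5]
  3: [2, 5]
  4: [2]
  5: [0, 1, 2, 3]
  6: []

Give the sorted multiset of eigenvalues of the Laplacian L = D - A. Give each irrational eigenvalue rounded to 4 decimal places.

Each diagonal entry of L is the vertex degree and each off-diagonal entry is -1 where an edge is present, 0 otherwise; in the order [0, 1, 2, 3, 4, 5, 6] the diagonal is [3, 3, 5, 2, 1, 4, 0]. The multiplicity of 0 as a Laplacian eigenvalue equals the number of connected components. The 2 zero eigenvalues correspond to the 2 connected components. The largest eigenvalue, 6, is at most the vertex count 7. There are 2 zeros in the spectrum, matching the 2 components.

[0, 0, 1, 2, 4, 5, 6]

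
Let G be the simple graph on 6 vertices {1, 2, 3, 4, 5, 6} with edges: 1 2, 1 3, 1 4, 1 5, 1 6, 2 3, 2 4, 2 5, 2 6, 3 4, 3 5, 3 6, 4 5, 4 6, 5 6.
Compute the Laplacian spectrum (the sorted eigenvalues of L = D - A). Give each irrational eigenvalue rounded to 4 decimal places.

[0, 6, 6, 6, 6, 6]

With the vertex order [1, 2, 3, 4, 5, 6], the degrees are [5, 5, 5, 5, 5, 5], giving D = diag(5, 5, 5, 5, 5, 5) and L = D - A. Since every row of L sums to 0, the all-ones vector is in the kernel and 0 is an eigenvalue. The single zero eigenvalue shows the graph is connected.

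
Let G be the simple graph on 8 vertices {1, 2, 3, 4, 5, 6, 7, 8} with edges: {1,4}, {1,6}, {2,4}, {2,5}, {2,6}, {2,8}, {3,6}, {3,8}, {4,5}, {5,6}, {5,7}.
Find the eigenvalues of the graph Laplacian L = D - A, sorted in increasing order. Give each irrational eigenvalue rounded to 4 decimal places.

[0, 0.7556, 1.1770, 2.3123, 2.8512, 3.7222, 5.2768, 5.9049]

With the vertex order [1, 2, 3, 4, 5, 6, 7, 8], the degrees are [2, 4, 2, 3, 4, 4, 1, 2], giving D = diag(2, 4, 2, 3, 4, 4, 1, 2) and L = D - A. Diagonalising L (or applying a numerical eigensolver to the 8x8 matrix) gives the spectrum above. The single zero eigenvalue shows the graph is connected. The eigenvalues sum to 22, which equals trace(L) = 2|E|.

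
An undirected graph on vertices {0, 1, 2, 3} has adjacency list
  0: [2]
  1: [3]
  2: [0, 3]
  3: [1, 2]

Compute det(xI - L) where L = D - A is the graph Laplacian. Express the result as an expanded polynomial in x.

x^4 - 6x^3 + 10x^2 - 4x

Reading degrees in the order [0, 1, 2, 3] gives [1, 1, 2, 2]; set D = diag(1, 1, 2, 2) and form L = D - A. L has integer entries, so p(x) = det(xI - L) has integer coefficients. Expanding the determinant yields x^4 - 6x^3 + 10x^2 - 4x. The coefficient of x^3 equals -trace(L) = -6, matching the sum of degrees. The eigenvalues sum to 6, which equals trace(L) = 2|E|.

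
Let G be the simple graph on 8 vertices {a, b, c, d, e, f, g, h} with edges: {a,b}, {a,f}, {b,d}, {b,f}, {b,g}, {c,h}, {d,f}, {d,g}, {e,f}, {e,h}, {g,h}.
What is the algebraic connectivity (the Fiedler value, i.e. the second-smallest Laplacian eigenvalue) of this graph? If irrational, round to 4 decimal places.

With the vertex order [a, b, c, d, e, f, g, h], the degrees are [2, 4, 1, 3, 2, 4, 3, 3], giving D = diag(2, 4, 1, 3, 2, 4, 3, 3) and L = D - A. Computing the eigenvalues of L and sorting gives [0, 0.5924, 1.6133, 1.8610, 3.0364, 4.5347, 4.9441, 5.4180]. The Fiedler value lambda_2 = 0.5924 is strictly positive, so the graph is connected. By the matrix-tree theorem the graph has (1/8) * product of the nonzero eigenvalues = 82 spanning trees. There is one zero in the spectrum, matching the 1 component.

0.5924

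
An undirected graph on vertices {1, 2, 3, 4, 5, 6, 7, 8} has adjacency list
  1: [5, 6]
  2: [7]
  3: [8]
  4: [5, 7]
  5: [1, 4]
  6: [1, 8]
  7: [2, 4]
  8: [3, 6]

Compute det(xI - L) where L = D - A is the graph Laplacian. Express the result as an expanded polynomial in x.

x^8 - 14x^7 + 78x^6 - 220x^5 + 330x^4 - 252x^3 + 84x^2 - 8x

Each diagonal entry of L is the vertex degree and each off-diagonal entry is -1 where an edge is present, 0 otherwise; in the order [1, 2, 3, 4, 5, 6, 7, 8] the diagonal is [2, 1, 1, 2, 2, 2, 2, 2]. Computing det(xI - L) by cofactor expansion (or equivalently via sum-over-permutations) gives x^8 - 14x^7 + 78x^6 - 220x^5 + 330x^4 - 252x^3 + 84x^2 - 8x. The coefficient of x^7 equals -trace(L) = -14, matching the sum of degrees. By the matrix-tree theorem the graph has (1/8) * product of the nonzero eigenvalues = 1 spanning tree.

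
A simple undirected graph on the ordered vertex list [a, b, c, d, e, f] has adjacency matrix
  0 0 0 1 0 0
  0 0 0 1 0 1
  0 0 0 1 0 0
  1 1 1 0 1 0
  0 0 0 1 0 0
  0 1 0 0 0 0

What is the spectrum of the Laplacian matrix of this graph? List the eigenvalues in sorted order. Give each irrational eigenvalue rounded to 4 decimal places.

With the vertex order [a, b, c, d, e, f], the degrees are [1, 2, 1, 4, 1, 1], giving D = diag(1, 2, 1, 4, 1, 1) and L = D - A. The multiplicity of 0 as a Laplacian eigenvalue equals the number of connected components. The eigenvalues sum to 10, which equals trace(L) = 2|E|.

[0, 0.4859, 1, 1, 2.4280, 5.0861]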